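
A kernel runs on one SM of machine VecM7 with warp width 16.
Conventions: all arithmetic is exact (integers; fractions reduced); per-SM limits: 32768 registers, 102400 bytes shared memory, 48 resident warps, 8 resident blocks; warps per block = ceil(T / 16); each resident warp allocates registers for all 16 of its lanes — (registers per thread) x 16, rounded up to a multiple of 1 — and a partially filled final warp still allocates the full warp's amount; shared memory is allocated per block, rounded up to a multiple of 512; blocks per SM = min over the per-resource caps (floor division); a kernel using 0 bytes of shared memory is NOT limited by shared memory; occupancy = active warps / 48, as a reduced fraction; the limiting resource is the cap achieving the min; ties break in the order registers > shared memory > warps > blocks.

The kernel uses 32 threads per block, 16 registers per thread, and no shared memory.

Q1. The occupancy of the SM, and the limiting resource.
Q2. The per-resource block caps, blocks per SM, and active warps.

Answer: occupancy 1/3, limited by blocks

registers: 64 blocks
shared memory: no limit (kernel uses none)
warps: 24 blocks
blocks: 8 blocks

Answer: 8 blocks, 16 active warps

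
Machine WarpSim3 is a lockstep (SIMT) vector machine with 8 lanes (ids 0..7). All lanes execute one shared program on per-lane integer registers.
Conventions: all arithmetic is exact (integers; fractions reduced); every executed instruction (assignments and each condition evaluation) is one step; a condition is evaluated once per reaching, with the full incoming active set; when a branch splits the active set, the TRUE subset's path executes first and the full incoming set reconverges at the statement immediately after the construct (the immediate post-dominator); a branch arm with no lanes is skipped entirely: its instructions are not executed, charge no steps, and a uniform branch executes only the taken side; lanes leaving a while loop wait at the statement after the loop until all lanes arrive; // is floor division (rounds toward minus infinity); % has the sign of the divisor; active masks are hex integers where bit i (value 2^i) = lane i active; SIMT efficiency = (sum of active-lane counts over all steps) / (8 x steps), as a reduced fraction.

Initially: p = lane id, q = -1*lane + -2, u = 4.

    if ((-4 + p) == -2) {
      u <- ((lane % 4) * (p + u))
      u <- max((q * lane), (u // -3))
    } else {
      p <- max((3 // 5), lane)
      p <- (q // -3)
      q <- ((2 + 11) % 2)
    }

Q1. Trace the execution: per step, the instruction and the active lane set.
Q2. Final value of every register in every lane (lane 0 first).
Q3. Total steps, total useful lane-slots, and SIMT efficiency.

step 0: eval ((-4 + p) == -2)        0xff
step 1: u <- ((lane % 4) * (p + u))  0x04
step 2: u <- max((q * lane), (u // -3)) 0x04
step 3: p <- max((3 // 5), lane)     0xfb
step 4: p <- (q // -3)               0xfb
step 5: q <- ((2 + 11) % 2)          0xfb

Answer: 6 steps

p: 0,1,2,1,2,2,2,3
q: 1,1,-4,1,1,1,1,1
u: 4,4,-4,4,4,4,4,4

steps = 6; useful = 31; efficiency = 31/48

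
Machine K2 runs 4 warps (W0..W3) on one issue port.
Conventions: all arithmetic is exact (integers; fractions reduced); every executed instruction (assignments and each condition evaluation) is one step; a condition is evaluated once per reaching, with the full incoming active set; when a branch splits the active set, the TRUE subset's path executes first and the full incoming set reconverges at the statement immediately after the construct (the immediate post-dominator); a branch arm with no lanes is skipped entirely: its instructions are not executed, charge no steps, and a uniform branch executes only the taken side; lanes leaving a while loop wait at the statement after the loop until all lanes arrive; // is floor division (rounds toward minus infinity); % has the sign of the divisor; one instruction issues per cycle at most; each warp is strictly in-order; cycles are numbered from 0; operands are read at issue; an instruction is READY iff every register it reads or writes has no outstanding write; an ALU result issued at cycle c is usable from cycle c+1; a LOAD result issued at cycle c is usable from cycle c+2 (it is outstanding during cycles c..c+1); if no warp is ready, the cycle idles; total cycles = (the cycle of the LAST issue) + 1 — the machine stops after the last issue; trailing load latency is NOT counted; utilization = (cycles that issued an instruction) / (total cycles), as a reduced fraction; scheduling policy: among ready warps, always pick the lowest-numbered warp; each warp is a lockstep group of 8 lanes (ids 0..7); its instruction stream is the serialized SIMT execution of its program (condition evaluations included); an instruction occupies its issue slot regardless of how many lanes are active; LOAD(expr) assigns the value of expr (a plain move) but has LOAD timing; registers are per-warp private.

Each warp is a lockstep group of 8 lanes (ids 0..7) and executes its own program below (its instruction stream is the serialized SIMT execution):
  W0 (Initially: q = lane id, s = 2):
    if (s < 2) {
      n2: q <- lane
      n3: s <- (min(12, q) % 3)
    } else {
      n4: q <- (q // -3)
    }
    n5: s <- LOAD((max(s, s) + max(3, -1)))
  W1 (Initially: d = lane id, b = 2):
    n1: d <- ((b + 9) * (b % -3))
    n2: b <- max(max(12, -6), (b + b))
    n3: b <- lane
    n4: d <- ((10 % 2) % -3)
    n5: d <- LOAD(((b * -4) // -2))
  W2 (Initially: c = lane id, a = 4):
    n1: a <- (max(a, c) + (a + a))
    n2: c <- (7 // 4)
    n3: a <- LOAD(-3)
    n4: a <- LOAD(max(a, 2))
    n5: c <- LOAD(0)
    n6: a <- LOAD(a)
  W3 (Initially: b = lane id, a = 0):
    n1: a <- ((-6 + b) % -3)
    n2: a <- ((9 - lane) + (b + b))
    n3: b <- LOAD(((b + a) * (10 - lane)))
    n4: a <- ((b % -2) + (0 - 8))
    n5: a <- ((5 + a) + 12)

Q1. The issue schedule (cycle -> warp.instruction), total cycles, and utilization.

cycle 0: W0.I0
cycle 1: W0.I1
cycle 2: W0.I2
cycle 3: W1.I0
cycle 4: W1.I1
cycle 5: W1.I2
cycle 6: W1.I3
cycle 7: W1.I4
cycle 8: W2.I0
cycle 9: W2.I1
cycle 10: W2.I2
cycle 11: W3.I0
cycle 12: W2.I3
cycle 13: W2.I4
cycle 14: W2.I5
cycle 15: W3.I1
cycle 16: W3.I2
cycle 17: idle
cycle 18: W3.I3
cycle 19: W3.I4

Answer: 20 cycles, utilization 19/20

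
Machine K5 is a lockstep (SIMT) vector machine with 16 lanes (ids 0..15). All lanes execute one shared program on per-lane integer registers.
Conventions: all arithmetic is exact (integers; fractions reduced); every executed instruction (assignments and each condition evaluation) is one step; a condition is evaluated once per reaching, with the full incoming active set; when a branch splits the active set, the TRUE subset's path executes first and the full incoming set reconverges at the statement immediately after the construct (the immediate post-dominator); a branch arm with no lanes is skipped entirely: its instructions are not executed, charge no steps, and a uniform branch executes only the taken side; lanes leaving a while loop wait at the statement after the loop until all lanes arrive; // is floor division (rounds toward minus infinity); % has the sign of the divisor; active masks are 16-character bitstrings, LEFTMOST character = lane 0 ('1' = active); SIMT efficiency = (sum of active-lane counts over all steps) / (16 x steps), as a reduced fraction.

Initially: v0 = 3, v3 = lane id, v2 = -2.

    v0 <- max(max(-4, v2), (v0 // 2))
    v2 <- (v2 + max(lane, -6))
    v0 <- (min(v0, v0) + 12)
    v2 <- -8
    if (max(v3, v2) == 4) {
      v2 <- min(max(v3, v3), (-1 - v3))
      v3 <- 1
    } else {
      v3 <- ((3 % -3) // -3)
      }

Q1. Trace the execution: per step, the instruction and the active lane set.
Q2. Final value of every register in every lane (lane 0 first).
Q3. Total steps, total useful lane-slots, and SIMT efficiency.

step 0: v0 <- max(max(-4, v2), (v0 // 2)) 1111111111111111
step 1: v2 <- (v2 + max(lane, -6))   1111111111111111
step 2: v0 <- (min(v0, v0) + 12)     1111111111111111
step 3: v2 <- -8                     1111111111111111
step 4: eval (max(v3, v2) == 4)      1111111111111111
step 5: v2 <- min(max(v3, v3), (-1 - v3)) 0000100000000000
step 6: v3 <- 1                      0000100000000000
step 7: v3 <- ((3 % -3) // -3)       1111011111111111

Answer: 8 steps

v0: 13,13,13,13,13,13,13,13,13,13,13,13,13,13,13,13
v3: 0,0,0,0,1,0,0,0,0,0,0,0,0,0,0,0
v2: -8,-8,-8,-8,-5,-8,-8,-8,-8,-8,-8,-8,-8,-8,-8,-8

steps = 8; useful = 97; efficiency = 97/128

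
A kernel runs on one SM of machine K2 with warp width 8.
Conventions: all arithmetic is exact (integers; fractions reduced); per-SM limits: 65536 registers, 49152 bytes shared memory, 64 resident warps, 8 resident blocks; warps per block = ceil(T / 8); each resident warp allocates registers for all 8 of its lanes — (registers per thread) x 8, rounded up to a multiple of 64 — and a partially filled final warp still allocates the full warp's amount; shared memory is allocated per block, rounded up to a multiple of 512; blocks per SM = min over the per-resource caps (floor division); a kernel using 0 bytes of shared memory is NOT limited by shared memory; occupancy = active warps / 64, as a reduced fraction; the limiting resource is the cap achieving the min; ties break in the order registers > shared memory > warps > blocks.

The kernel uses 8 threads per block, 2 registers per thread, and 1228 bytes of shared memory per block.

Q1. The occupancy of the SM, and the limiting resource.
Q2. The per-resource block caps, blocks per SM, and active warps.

Answer: occupancy 1/8, limited by blocks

registers: 1024 blocks
shared memory: 32 blocks
warps: 64 blocks
blocks: 8 blocks

Answer: 8 blocks, 8 active warps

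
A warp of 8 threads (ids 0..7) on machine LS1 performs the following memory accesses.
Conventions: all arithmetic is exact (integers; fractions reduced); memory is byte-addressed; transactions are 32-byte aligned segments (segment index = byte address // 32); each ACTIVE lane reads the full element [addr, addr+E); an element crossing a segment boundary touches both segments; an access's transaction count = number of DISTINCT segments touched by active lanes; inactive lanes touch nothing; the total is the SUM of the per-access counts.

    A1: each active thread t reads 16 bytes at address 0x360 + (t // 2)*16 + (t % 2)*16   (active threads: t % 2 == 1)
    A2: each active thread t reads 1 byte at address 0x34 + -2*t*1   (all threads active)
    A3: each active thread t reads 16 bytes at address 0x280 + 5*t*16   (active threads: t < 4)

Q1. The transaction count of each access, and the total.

A1: 3 transactions
A2: 1 transaction
A3: 4 transactions

Answer: 3,1,4; total 8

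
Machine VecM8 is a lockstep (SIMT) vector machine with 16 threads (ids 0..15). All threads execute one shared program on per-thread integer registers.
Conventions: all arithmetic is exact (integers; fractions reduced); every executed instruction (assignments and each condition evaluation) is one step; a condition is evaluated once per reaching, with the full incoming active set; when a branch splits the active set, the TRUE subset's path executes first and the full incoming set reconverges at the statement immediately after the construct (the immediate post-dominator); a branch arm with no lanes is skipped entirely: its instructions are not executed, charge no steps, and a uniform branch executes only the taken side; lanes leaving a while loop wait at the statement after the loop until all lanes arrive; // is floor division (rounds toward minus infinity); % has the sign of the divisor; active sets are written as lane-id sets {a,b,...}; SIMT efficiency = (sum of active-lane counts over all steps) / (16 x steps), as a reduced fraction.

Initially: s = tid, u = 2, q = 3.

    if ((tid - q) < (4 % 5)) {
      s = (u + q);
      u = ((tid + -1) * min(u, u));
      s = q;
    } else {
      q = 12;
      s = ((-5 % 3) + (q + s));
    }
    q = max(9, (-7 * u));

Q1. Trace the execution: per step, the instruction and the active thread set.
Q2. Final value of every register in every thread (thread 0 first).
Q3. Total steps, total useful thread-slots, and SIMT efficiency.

step 0: eval ((tid - q) < (4 % 5))   {0,1,2,3,4,5,6,7,8,9,10,11,12,13,14,15}
step 1: s <- (u + q)                 {0,1,2,3,4,5,6}
step 2: u <- ((tid + -1) * min(u, u)) {0,1,2,3,4,5,6}
step 3: s <- q                       {0,1,2,3,4,5,6}
step 4: q <- 12                      {7,8,9,10,11,12,13,14,15}
step 5: s <- ((-5 % 3) + (q + s))    {7,8,9,10,11,12,13,14,15}
step 6: q <- max(9, (-7 * u))        {0,1,2,3,4,5,6,7,8,9,10,11,12,13,14,15}

Answer: 7 steps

s: 3,3,3,3,3,3,3,20,21,22,23,24,25,26,27,28
u: -2,0,2,4,6,8,10,2,2,2,2,2,2,2,2,2
q: 14,9,9,9,9,9,9,9,9,9,9,9,9,9,9,9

steps = 7; useful = 71; efficiency = 71/112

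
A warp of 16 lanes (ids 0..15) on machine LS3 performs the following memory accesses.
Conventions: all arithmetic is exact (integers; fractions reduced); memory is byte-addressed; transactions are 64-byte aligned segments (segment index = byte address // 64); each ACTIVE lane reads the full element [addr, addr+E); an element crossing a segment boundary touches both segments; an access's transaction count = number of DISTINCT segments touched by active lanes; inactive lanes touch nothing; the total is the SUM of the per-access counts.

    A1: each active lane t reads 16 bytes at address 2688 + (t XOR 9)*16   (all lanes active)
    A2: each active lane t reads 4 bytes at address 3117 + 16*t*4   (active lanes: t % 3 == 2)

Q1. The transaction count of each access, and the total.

A1: 4 transactions
A2: 5 transactions

Answer: 4,5; total 9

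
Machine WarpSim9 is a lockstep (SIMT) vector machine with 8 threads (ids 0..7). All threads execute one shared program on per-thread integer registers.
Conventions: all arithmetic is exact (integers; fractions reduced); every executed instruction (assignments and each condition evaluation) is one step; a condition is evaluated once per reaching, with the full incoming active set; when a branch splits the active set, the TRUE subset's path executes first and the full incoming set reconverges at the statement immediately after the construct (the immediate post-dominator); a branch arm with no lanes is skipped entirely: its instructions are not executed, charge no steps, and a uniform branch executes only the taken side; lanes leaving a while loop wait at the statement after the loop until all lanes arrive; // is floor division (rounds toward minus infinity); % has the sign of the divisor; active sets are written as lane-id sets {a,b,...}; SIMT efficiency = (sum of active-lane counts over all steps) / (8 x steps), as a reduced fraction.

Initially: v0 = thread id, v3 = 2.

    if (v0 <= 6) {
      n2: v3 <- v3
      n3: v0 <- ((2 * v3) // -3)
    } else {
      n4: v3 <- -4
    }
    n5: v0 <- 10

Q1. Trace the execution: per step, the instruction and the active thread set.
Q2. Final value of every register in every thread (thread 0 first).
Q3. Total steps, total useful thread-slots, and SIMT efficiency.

step 0: eval (v0 <= 6)               {0,1,2,3,4,5,6,7}
step 1: v3 <- v3                     {0,1,2,3,4,5,6}
step 2: v0 <- ((2 * v3) // -3)       {0,1,2,3,4,5,6}
step 3: v3 <- -4                     {7}
step 4: v0 <- 10                     {0,1,2,3,4,5,6,7}

Answer: 5 steps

v0: 10,10,10,10,10,10,10,10
v3: 2,2,2,2,2,2,2,-4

steps = 5; useful = 31; efficiency = 31/40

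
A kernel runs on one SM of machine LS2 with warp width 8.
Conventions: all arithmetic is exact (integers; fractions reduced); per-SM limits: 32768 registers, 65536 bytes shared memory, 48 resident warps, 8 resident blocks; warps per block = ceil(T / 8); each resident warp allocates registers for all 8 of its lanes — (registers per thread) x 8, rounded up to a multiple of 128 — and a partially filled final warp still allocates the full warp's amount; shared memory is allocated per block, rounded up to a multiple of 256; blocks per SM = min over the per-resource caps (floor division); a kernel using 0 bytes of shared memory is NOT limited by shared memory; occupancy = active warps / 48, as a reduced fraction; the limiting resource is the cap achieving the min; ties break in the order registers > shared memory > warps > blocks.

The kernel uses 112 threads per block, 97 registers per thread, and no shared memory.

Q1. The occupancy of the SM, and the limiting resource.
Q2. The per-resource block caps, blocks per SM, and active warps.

Answer: occupancy 7/12, limited by registers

registers: 2 blocks
shared memory: no limit (kernel uses none)
warps: 3 blocks
blocks: 8 blocks

Answer: 2 blocks, 28 active warps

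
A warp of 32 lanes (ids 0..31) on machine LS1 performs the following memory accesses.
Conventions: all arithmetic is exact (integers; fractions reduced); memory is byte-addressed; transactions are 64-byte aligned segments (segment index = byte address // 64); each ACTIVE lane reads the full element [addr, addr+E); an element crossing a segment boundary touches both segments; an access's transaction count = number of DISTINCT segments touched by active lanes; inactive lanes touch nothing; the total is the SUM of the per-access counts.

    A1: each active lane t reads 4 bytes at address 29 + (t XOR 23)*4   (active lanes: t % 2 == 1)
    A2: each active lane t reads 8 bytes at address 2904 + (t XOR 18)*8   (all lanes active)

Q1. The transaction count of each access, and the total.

A1: 3 transactions
A2: 5 transactions

Answer: 3,5; total 8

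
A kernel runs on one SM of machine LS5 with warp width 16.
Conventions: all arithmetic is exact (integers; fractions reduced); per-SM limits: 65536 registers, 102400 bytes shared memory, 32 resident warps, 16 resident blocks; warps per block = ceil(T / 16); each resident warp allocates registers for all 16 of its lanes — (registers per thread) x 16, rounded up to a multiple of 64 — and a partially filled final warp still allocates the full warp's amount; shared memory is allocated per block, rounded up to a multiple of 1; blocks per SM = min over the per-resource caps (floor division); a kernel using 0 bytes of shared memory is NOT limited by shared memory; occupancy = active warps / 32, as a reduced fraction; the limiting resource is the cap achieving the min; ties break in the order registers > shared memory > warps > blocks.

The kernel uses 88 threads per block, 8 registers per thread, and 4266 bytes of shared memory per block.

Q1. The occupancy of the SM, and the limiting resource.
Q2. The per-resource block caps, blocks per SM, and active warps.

Answer: occupancy 15/16, limited by warps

registers: 85 blocks
shared memory: 24 blocks
warps: 5 blocks
blocks: 16 blocks

Answer: 5 blocks, 30 active warps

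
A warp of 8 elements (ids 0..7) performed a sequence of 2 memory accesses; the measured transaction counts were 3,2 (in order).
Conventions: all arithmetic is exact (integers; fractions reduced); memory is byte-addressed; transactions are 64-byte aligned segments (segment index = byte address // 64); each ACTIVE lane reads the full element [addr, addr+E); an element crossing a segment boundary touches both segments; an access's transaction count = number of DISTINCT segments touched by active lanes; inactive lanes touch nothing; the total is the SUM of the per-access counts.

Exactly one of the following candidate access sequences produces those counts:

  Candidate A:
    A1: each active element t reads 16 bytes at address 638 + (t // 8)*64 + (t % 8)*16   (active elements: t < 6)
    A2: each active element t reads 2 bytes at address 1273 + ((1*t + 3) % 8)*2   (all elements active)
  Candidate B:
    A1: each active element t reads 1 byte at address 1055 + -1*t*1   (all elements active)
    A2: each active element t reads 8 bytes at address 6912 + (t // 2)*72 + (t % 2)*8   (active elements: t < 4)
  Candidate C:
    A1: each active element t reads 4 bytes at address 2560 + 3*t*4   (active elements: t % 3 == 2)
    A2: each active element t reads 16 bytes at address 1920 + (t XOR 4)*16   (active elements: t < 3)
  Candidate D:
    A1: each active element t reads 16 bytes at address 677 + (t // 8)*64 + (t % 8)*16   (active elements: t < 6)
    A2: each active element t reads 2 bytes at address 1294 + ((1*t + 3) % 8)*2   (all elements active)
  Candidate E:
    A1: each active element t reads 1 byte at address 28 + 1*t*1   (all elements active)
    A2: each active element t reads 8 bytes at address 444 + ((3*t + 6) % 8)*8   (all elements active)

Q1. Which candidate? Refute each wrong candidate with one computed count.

B: A1 gives 1 transaction, not 3
C: A1 gives 1 transaction, not 3
D: A2 gives 1 transaction, not 2
E: A1 gives 1 transaction, not 3
A: all counts match (3,2)

Answer: A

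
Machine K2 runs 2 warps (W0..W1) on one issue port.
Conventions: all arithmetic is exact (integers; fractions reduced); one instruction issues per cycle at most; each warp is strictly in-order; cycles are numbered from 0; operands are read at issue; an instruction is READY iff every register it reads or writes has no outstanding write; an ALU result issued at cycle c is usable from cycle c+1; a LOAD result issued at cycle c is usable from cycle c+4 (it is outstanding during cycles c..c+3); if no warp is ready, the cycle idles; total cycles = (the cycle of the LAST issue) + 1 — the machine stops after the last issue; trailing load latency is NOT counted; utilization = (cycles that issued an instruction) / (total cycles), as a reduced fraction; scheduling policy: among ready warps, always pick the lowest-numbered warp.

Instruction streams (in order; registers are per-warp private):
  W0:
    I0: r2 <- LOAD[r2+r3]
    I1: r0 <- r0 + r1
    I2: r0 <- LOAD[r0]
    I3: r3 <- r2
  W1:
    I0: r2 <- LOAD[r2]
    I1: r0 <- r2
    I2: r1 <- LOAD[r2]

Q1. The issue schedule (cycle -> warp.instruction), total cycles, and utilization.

cycle 0: W0.I0
cycle 1: W0.I1
cycle 2: W0.I2
cycle 3: W1.I0
cycle 4: W0.I3
cycle 5: idle
cycle 6: idle
cycle 7: W1.I1
cycle 8: W1.I2

Answer: 9 cycles, utilization 7/9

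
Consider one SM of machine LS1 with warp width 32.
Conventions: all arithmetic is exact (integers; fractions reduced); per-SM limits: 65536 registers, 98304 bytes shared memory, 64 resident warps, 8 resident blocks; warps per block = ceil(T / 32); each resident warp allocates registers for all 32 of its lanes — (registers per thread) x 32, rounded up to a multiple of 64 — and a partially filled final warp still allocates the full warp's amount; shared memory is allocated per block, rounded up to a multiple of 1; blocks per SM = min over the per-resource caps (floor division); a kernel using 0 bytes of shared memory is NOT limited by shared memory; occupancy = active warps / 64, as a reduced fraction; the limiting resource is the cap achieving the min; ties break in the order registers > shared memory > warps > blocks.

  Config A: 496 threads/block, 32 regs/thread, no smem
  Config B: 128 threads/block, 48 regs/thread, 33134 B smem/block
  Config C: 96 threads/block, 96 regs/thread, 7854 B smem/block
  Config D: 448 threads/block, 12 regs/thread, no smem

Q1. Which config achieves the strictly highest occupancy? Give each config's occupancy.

occupancies: A 1, B 1/8, C 21/64, D 7/8

Answer: A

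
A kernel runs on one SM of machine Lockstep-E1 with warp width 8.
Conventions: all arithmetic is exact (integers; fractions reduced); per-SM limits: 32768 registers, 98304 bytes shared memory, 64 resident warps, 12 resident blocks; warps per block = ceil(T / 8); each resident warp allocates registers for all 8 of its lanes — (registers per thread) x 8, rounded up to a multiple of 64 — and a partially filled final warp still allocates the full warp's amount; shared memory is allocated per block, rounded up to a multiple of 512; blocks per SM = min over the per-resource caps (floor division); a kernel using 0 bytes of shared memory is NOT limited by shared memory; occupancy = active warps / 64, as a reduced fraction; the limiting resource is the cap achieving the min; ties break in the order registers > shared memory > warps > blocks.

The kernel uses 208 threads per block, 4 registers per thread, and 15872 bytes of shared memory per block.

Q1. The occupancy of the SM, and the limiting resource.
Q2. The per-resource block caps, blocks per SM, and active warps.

Answer: occupancy 13/16, limited by warps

registers: 19 blocks
shared memory: 6 blocks
warps: 2 blocks
blocks: 12 blocks

Answer: 2 blocks, 52 active warps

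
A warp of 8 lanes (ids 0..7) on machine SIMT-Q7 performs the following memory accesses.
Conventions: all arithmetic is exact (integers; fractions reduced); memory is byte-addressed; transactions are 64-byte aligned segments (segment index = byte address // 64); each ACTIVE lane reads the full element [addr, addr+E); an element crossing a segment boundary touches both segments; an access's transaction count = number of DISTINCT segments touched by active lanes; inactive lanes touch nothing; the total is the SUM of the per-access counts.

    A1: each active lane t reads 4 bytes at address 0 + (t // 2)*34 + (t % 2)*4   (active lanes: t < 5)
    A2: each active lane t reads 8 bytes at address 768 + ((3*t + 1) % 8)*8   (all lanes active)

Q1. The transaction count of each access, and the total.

A1: 2 transactions
A2: 1 transaction

Answer: 2,1; total 3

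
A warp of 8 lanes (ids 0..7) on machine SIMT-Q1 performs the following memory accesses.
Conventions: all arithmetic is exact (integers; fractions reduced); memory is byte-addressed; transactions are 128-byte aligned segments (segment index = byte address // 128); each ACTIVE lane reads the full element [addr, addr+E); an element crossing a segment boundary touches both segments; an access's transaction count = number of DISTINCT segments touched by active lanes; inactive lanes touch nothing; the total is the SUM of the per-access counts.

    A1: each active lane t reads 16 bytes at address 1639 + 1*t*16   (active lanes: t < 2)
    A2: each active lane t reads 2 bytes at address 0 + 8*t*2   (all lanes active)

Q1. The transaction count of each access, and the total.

A1: 2 transactions
A2: 1 transaction

Answer: 2,1; total 3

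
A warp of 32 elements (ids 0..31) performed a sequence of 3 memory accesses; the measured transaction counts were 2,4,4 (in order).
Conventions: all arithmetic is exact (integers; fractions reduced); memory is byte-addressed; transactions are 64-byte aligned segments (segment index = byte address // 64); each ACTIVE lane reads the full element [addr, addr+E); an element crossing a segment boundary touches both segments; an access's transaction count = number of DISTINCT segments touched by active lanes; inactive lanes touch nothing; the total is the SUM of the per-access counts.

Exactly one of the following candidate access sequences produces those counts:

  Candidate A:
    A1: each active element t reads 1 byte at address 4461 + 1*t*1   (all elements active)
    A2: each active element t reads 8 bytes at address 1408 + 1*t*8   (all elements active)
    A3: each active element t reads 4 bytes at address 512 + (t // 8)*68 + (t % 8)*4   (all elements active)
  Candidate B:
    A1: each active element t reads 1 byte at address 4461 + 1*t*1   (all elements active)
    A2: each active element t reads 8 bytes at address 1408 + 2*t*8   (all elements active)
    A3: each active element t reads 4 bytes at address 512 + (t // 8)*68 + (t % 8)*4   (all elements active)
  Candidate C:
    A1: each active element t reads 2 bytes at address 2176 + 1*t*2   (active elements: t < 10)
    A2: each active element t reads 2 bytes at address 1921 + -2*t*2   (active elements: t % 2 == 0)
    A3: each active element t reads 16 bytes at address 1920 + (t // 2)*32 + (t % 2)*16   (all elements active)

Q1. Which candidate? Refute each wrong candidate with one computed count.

B: A2 gives 8 transactions, not 4
C: A1 gives 1 transaction, not 2
A: all counts match (2,4,4)

Answer: A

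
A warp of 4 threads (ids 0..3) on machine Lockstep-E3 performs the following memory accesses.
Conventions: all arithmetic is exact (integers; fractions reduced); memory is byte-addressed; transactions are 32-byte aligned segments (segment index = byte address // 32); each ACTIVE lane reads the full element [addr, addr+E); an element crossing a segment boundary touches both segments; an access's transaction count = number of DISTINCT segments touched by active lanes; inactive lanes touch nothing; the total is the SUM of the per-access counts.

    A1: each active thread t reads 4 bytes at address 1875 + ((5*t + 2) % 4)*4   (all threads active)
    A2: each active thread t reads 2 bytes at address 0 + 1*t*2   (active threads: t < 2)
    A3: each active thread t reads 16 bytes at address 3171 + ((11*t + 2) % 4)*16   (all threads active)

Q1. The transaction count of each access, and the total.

A1: 2 transactions
A2: 1 transaction
A3: 3 transactions

Answer: 2,1,3; total 6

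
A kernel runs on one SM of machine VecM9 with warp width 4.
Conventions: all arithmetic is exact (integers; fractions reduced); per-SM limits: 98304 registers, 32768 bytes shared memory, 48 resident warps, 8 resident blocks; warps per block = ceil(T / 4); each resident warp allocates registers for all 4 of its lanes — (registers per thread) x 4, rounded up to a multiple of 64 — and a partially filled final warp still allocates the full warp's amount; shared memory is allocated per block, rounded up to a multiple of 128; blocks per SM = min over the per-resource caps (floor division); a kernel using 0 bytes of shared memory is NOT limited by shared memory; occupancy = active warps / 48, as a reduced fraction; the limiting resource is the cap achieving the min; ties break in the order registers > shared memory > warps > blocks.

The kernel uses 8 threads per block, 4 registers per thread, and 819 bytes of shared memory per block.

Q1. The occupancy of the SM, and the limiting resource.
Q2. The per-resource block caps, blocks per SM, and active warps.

Answer: occupancy 1/3, limited by blocks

registers: 768 blocks
shared memory: 36 blocks
warps: 24 blocks
blocks: 8 blocks

Answer: 8 blocks, 16 active warps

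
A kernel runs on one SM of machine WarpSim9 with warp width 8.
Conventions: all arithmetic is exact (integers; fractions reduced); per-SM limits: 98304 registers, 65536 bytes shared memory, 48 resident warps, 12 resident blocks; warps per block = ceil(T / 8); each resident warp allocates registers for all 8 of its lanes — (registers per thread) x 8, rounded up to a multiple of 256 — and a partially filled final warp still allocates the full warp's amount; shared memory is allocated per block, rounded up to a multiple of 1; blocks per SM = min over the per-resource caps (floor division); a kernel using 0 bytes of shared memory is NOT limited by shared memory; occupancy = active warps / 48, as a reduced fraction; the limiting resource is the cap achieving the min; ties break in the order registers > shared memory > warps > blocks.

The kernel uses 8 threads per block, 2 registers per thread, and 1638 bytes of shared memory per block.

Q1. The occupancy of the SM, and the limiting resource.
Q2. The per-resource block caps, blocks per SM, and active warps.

Answer: occupancy 1/4, limited by blocks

registers: 384 blocks
shared memory: 40 blocks
warps: 48 blocks
blocks: 12 blocks

Answer: 12 blocks, 12 active warps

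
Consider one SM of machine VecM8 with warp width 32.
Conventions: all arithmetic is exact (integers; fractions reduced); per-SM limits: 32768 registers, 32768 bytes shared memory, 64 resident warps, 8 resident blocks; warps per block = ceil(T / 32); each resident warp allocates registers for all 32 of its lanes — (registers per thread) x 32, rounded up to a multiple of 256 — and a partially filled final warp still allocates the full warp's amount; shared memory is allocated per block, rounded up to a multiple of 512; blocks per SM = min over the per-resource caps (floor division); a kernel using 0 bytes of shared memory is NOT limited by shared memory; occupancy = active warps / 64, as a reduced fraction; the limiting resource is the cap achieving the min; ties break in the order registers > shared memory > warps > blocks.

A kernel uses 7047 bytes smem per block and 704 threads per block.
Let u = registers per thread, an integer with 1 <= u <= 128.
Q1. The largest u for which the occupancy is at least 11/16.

Answer: u = 16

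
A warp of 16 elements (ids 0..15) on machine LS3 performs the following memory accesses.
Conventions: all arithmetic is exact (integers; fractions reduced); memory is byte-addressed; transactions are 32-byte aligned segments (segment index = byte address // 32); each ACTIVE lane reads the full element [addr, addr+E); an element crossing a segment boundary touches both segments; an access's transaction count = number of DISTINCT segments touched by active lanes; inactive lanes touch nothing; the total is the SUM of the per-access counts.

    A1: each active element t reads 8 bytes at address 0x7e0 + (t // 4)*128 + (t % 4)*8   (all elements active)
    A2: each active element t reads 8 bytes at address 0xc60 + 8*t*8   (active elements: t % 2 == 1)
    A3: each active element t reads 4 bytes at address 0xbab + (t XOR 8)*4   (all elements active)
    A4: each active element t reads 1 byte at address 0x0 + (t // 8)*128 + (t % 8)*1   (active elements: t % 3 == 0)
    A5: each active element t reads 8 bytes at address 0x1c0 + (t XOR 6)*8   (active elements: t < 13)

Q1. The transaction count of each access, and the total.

A1: 4 transactions
A2: 8 transactions
A3: 3 transactions
A4: 2 transactions
A5: 4 transactions

Answer: 4,8,3,2,4; total 21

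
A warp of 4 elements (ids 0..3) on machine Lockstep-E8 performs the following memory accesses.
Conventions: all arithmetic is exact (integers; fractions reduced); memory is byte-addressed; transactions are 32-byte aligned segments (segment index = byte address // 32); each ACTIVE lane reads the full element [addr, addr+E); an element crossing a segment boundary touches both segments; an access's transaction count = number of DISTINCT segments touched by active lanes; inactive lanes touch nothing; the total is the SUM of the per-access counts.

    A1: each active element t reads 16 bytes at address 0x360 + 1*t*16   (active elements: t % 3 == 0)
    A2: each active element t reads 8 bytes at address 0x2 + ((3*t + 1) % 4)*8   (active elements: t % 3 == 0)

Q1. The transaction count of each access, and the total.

A1: 2 transactions
A2: 1 transaction

Answer: 2,1; total 3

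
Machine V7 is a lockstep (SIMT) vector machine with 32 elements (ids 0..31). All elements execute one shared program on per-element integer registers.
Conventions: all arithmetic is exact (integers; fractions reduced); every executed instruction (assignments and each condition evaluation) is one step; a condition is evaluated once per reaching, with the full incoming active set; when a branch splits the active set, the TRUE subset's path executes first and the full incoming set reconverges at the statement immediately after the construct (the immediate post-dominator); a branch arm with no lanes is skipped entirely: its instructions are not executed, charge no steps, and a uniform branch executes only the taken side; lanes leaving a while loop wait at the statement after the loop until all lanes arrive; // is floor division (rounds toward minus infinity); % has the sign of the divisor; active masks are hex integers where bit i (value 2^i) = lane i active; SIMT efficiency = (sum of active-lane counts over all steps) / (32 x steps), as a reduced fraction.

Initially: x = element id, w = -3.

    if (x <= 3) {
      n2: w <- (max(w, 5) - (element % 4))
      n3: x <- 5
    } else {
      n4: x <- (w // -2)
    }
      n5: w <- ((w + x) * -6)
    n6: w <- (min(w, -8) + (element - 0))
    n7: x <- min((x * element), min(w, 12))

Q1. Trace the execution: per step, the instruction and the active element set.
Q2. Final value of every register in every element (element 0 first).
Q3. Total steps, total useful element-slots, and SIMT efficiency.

step 0: eval (x <= 3)                0xffffffff
step 1: w <- (max(w, 5) - (element % 4)) 0x0000000f
step 2: x <- 5                       0x0000000f
step 3: x <- (w // -2)               0xfffffff0
step 4: w <- ((w + x) * -6)          0xffffffff
step 5: w <- (min(w, -8) + (element - 0)) 0xffffffff
step 6: x <- min((x * element), min(w, 12)) 0xffffffff

Answer: 7 steps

x: -60,-53,-46,-39,-4,-3,-2,-1,0,1,2,3,4,5,6,7,8,9,10,11,12,12,12,12,12,12,12,12,12,12,12,12
w: -60,-53,-46,-39,-4,-3,-2,-1,0,1,2,3,4,5,6,7,8,9,10,11,12,13,14,15,16,17,18,19,20,21,22,23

steps = 7; useful = 164; efficiency = 164/224 = 41/56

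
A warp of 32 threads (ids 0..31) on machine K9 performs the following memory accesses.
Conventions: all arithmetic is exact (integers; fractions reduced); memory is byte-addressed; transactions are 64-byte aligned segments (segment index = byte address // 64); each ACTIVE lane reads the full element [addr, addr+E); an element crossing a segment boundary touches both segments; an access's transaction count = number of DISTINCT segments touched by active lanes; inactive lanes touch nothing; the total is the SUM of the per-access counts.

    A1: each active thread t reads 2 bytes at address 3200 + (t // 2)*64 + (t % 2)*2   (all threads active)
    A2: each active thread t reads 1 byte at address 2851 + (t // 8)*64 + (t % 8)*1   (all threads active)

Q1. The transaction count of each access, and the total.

A1: 16 transactions
A2: 4 transactions

Answer: 16,4; total 20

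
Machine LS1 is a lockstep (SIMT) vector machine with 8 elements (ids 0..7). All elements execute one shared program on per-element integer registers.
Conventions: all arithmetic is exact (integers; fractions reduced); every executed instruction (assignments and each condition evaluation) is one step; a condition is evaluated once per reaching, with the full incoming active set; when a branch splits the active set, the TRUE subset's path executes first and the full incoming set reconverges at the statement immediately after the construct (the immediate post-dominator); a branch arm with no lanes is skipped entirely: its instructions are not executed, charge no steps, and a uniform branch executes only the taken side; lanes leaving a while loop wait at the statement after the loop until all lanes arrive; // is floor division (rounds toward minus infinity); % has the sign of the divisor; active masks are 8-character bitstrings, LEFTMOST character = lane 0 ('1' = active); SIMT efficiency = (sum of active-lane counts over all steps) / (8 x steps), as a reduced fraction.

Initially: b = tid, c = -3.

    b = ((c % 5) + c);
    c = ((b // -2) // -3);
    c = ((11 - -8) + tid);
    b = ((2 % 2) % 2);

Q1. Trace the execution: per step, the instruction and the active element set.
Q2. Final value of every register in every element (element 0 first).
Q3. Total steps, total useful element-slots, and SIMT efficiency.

step 0: b <- ((c % 5) + c)           11111111
step 1: c <- ((b // -2) // -3)       11111111
step 2: c <- ((11 - -8) + tid)       11111111
step 3: b <- ((2 % 2) % 2)           11111111

Answer: 4 steps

b: 0,0,0,0,0,0,0,0
c: 19,20,21,22,23,24,25,26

steps = 4; useful = 32; efficiency = 32/32 = 1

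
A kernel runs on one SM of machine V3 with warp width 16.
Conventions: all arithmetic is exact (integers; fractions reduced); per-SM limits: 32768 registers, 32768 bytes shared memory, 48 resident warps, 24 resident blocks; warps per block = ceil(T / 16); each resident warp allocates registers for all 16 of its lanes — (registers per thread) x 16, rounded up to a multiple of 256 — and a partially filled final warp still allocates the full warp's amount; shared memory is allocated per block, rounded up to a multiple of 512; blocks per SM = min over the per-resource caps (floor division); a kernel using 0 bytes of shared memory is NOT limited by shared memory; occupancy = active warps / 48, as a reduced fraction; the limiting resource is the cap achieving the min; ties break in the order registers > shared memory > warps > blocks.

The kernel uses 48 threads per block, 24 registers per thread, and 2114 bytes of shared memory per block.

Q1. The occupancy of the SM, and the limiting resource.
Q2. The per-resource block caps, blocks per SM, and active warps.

Answer: occupancy 3/4, limited by shared memory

registers: 21 blocks
shared memory: 12 blocks
warps: 16 blocks
blocks: 24 blocks

Answer: 12 blocks, 36 active warps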